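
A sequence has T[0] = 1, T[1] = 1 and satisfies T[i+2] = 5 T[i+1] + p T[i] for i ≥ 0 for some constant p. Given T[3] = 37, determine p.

T[2] = 5 + p
T[3] = 25 + 6p
So 25 + 6p = 37, giving p = 2.

2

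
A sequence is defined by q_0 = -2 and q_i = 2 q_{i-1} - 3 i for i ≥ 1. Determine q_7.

q_1 = 2(-2) - 3 = -7
q_2 = 2(-7) - 6 = -20
q_3 = 2(-20) - 9 = -49
q_4 = 2(-49) - 12 = -110
q_5 = 2(-110) - 15 = -235
q_6 = 2(-235) - 18 = -488
q_7 = 2(-488) - 21 = -997

-997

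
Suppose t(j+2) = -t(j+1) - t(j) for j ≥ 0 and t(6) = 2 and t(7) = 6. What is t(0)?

Rearranging, t(j-2) = -(t(j) + t(j-1)).
t(5) = -(6 + 2) = -8
t(4) = -(2 + (-8)) = 6
t(3) = -(-8 + 6) = 2
t(2) = -(6 + 2) = -8
t(1) = -(2 + (-8)) = 6
t(0) = -(-8 + 6) = 2

2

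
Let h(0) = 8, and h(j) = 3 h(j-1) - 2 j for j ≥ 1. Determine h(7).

h(1) = 3·8 - 2 = 22
h(2) = 3·22 - 4 = 62
h(3) = 3·62 - 6 = 180
h(4) = 3·180 - 8 = 532
h(5) = 3·532 - 10 = 1586
h(6) = 3·1586 - 12 = 4746
h(7) = 3·4746 - 14 = 14224

14224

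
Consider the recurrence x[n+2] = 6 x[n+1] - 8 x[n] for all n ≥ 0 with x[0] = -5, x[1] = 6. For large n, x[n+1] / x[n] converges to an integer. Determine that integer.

4

The characteristic equation is r^2 - 6r + 8 = 0, which factors as (r - 4)(r - 2) = 0.
So the roots are 4 and 2. Since |4| > |2| and the coefficient of 4^n is non-zero, the ratio tends to 4.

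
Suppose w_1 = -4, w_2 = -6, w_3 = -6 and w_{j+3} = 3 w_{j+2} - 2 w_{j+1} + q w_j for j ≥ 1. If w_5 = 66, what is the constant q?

w_4 = -6 - 4q
w_5 = -6 - 18q
So -6 - 18q = 66, giving q = -4.

-4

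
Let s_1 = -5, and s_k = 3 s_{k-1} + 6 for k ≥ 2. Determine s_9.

-13125

s_2 = 3(-5) + 6 = -9
s_3 = 3(-9) + 6 = -21
s_4 = 3(-21) + 6 = -57
s_5 = 3(-57) + 6 = -165
s_6 = 3(-165) + 6 = -489
s_7 = 3(-489) + 6 = -1461
s_8 = 3(-1461) + 6 = -4377
s_9 = 3(-4377) + 6 = -13125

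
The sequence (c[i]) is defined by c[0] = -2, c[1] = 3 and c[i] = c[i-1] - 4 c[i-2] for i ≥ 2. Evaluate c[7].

303

c[2] = 3 - 4(-2) = 11
c[3] = 11 - 4(3) = -1
c[4] = (-1) - 4(11) = -45
c[5] = (-45) - 4(-1) = -41
c[6] = (-41) - 4(-45) = 139
c[7] = 139 - 4(-41) = 303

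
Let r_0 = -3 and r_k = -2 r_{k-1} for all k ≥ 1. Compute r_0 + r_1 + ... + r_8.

r_1 = -2(-3) = 6
r_2 = -2(6) = -12
r_3 = -2(-12) = 24
r_4 = -2(24) = -48
r_5 = -2(-48) = 96
r_6 = -2(96) = -192
r_7 = -2(-192) = 384
r_8 = -2(384) = -768
Sum = (-3) + 6 + (-12) + 24 + (-48) + 96 + (-192) + 384 + (-768) = -513

-513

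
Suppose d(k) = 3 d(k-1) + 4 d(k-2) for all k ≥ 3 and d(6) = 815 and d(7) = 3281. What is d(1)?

5

Rearranging, d(k-2) = (d(k) - 3 d(k-1)) / 4.
d(5) = (3281 - 3·815) / 4 = 836/4 = 209
d(4) = (815 - 3·209) / 4 = 188/4 = 47
d(3) = (209 - 3·47) / 4 = 68/4 = 17
d(2) = (47 - 3·17) / 4 = -4/4 = -1
d(1) = (17 - 3·(-1)) / 4 = 20/4 = 5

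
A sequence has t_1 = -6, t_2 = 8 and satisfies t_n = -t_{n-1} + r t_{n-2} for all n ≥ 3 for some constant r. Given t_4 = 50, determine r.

3

t_3 = -8 - 6r
t_4 = 8 + 14r
So 8 + 14r = 50, giving r = 3.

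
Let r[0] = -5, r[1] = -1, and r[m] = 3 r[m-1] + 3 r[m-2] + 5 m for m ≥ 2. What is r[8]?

r[2] = 3(-1) + 3(-5) + 10 = -8
r[3] = 3(-8) + 3(-1) + 15 = -12
r[4] = 3(-12) + 3(-8) + 20 = -40
r[5] = 3(-40) + 3(-12) + 25 = -131
r[6] = 3(-131) + 3(-40) + 30 = -483
r[7] = 3(-483) + 3(-131) + 35 = -1807
r[8] = 3(-1807) + 3(-483) + 40 = -6830

-6830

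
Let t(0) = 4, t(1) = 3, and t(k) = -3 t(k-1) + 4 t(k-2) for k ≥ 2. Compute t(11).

t(2) = -3*3 + 4*4 = 7
t(3) = -3*7 + 4*3 = -9
t(4) = -3*(-9) + 4*7 = 55
t(5) = -3*55 + 4*(-9) = -201
t(6) = -3*(-201) + 4*55 = 823
t(7) = -3*823 + 4*(-201) = -3273
t(8) = -3*(-3273) + 4*823 = 13111
t(9) = -3*13111 + 4*(-3273) = -52425
t(10) = -3*(-52425) + 4*13111 = 209719
t(11) = -3*209719 + 4*(-52425) = -838857

-838857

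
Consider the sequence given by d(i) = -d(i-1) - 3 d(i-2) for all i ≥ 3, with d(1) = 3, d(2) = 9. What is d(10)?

d(3) = -9 - 3*3 = -18
d(4) = -(-18) - 3*9 = -9
d(5) = -(-9) - 3*(-18) = 63
d(6) = -63 - 3*(-9) = -36
d(7) = -(-36) - 3*63 = -153
d(8) = -(-153) - 3*(-36) = 261
d(9) = -261 - 3*(-153) = 198
d(10) = -198 - 3*261 = -981

-981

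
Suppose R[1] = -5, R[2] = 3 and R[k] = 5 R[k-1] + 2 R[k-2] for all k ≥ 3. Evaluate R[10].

738823

R[3] = 5*3 + 2*(-5) = 5
R[4] = 5*5 + 2*3 = 31
R[5] = 5*31 + 2*5 = 165
R[6] = 5*165 + 2*31 = 887
R[7] = 5*887 + 2*165 = 4765
R[8] = 5*4765 + 2*887 = 25599
R[9] = 5*25599 + 2*4765 = 137525
R[10] = 5*137525 + 2*25599 = 738823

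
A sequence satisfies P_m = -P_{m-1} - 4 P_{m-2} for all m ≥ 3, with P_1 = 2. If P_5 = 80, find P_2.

8

Let P_2 = v.
P_3 = -8 - v
P_4 = 8 - 3v
P_5 = 24 + 7v
So 24 + 7v = 80, giving v = 8.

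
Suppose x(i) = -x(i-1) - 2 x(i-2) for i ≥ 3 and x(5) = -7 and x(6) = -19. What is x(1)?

Rearranging, x(i-2) = (x(i) + x(i-1)) / -2.
x(4) = (-19 + (-7)) / -2 = -26/-2 = 13
x(3) = (-7 + 13) / -2 = 6/-2 = -3
x(2) = (13 + (-3)) / -2 = 10/-2 = -5
x(1) = (-3 + (-5)) / -2 = -8/-2 = 4

4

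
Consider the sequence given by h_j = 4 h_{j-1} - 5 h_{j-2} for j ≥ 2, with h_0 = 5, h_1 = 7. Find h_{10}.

8163

h_2 = 4(7) - 5(5) = 3
h_3 = 4(3) - 5(7) = -23
h_4 = 4(-23) - 5(3) = -107
h_5 = 4(-107) - 5(-23) = -313
h_6 = 4(-313) - 5(-107) = -717
h_7 = 4(-717) - 5(-313) = -1303
h_8 = 4(-1303) - 5(-717) = -1627
h_9 = 4(-1627) - 5(-1303) = 7
h_{10} = 4(7) - 5(-1627) = 8163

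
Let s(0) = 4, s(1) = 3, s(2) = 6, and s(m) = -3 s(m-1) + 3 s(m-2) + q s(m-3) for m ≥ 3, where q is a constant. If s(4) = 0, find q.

5

s(3) = -9 + 4q
s(4) = 45 - 9q
So 45 - 9q = 0, giving q = 5.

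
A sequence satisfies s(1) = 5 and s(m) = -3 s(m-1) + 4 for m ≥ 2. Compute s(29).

91507169819845

The fixed point is 4/(1 + 3) = 1, so s(m) - 1 = -3(s(m-1) - 1).
Hence s(m) = 4·(-3)^{m-1} + 1.
s(29) = 4·(-3)^{28} + 1 = 4·22876792454961 + 1 = 91507169819845.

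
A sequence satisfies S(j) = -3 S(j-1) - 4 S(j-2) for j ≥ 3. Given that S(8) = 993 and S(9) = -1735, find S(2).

-3

Rearranging, S(j-2) = (S(j) + 3 S(j-1)) / -4.
S(7) = (-1735 + 3·993) / -4 = 1244/-4 = -311
S(6) = (993 + 3·(-311)) / -4 = 60/-4 = -15
S(5) = (-311 + 3·(-15)) / -4 = -356/-4 = 89
S(4) = (-15 + 3·89) / -4 = 252/-4 = -63
S(3) = (89 + 3·(-63)) / -4 = -100/-4 = 25
S(2) = (-63 + 3·25) / -4 = 12/-4 = -3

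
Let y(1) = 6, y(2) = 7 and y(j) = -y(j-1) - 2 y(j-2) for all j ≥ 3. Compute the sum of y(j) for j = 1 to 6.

-11

y(3) = -7 - 2*6 = -19
y(4) = -(-19) - 2*7 = 5
y(5) = -5 - 2*(-19) = 33
y(6) = -33 - 2*5 = -43
Sum = 6 + 7 + (-19) + 5 + 33 + (-43) = -11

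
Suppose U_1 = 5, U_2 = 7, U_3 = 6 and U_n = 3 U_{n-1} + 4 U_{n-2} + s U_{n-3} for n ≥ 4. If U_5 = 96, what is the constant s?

-3

U_4 = 46 + 5s
U_5 = 162 + 22s
So 162 + 22s = 96, giving s = -3.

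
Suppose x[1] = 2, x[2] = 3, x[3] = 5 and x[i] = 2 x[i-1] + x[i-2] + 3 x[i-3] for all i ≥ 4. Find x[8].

1064

x[4] = 2*5 + 3 + 3*2 = 19
x[5] = 2*19 + 5 + 3*3 = 52
x[6] = 2*52 + 19 + 3*5 = 138
x[7] = 2*138 + 52 + 3*19 = 385
x[8] = 2*385 + 138 + 3*52 = 1064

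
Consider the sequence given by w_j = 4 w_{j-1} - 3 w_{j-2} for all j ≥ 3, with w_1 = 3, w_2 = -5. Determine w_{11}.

-236189

w_3 = 4*(-5) - 3*3 = -29
w_4 = 4*(-29) - 3*(-5) = -101
w_5 = 4*(-101) - 3*(-29) = -317
w_6 = 4*(-317) - 3*(-101) = -965
w_7 = 4*(-965) - 3*(-317) = -2909
w_8 = 4*(-2909) - 3*(-965) = -8741
w_9 = 4*(-8741) - 3*(-2909) = -26237
w_{10} = 4*(-26237) - 3*(-8741) = -78725
w_{11} = 4*(-78725) - 3*(-26237) = -236189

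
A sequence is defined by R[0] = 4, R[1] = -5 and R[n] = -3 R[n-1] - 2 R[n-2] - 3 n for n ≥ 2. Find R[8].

-170

R[2] = -3·(-5) - 2·4 - 6 = 1
R[3] = -3·1 - 2·(-5) - 9 = -2
R[4] = -3·(-2) - 2·1 - 12 = -8
R[5] = -3·(-8) - 2·(-2) - 15 = 13
R[6] = -3·13 - 2·(-8) - 18 = -41
R[7] = -3·(-41) - 2·13 - 21 = 76
R[8] = -3·76 - 2·(-41) - 24 = -170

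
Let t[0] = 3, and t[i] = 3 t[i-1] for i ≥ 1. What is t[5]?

729

t[1] = 3·3 = 9
t[2] = 3·9 = 27
t[3] = 3·27 = 81
t[4] = 3·81 = 243
t[5] = 3·243 = 729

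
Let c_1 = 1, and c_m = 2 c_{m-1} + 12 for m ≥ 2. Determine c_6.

c_2 = 2(1) + 12 = 14
c_3 = 2(14) + 12 = 40
c_4 = 2(40) + 12 = 92
c_5 = 2(92) + 12 = 196
c_6 = 2(196) + 12 = 404

404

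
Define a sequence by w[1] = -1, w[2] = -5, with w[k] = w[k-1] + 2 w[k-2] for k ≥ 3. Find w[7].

w[3] = (-5) + 2(-1) = -7
w[4] = (-7) + 2(-5) = -17
w[5] = (-17) + 2(-7) = -31
w[6] = (-31) + 2(-17) = -65
w[7] = (-65) + 2(-31) = -127

-127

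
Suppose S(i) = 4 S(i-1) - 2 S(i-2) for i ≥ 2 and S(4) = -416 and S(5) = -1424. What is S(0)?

8

Rearranging, S(i-2) = (S(i) - 4 S(i-1)) / -2.
S(3) = (-1424 - 4*(-416)) / -2 = 240/-2 = -120
S(2) = (-416 - 4*(-120)) / -2 = 64/-2 = -32
S(1) = (-120 - 4*(-32)) / -2 = 8/-2 = -4
S(0) = (-32 - 4*(-4)) / -2 = -16/-2 = 8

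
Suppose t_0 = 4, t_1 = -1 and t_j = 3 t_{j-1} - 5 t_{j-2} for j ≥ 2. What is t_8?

1273

t_2 = 3·(-1) - 5·4 = -23
t_3 = 3·(-23) - 5·(-1) = -64
t_4 = 3·(-64) - 5·(-23) = -77
t_5 = 3·(-77) - 5·(-64) = 89
t_6 = 3·89 - 5·(-77) = 652
t_7 = 3·652 - 5·89 = 1511
t_8 = 3·1511 - 5·652 = 1273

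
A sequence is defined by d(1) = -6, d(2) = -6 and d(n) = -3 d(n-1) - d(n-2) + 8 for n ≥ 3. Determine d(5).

d(3) = -3·(-6) - (-6) + 8 = 32
d(4) = -3·32 - (-6) + 8 = -82
d(5) = -3·(-82) - 32 + 8 = 222

222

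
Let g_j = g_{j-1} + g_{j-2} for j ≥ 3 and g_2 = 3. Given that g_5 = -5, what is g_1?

-7

Let g_1 = w.
g_3 = 3 + w
g_4 = 6 + w
g_5 = 9 + 2w
So 9 + 2w = -5, giving w = -7.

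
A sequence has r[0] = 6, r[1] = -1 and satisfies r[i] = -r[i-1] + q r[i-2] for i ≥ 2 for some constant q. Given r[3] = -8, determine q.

1

r[2] = 1 + 6q
r[3] = -1 - 7q
So -1 - 7q = -8, giving q = 1.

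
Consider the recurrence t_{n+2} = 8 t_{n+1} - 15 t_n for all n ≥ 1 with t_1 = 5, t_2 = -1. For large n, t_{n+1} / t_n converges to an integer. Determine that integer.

5

The characteristic equation is r^2 - 8r + 15 = 0, which factors as (r - 5)(r - 3) = 0.
So the roots are 5 and 3. Since |5| > |3| and the coefficient of 5^n is non-zero, the ratio tends to 5.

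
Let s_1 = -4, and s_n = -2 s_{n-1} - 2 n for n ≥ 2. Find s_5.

-50

s_2 = -2(-4) - 4 = 4
s_3 = -2(4) - 6 = -14
s_4 = -2(-14) - 8 = 20
s_5 = -2(20) - 10 = -50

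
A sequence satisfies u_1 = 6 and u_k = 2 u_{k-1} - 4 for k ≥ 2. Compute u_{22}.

The fixed point is -4/(1 - 2) = 4, so u_k - 4 = 2(u_{k-1} - 4).
Hence u_k = 2·2^{k-1} + 4.
u_{22} = 2·2^{21} + 4 = 2·2097152 + 4 = 4194308.

4194308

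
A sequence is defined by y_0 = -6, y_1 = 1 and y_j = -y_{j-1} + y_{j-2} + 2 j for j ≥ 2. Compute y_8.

-59

y_2 = -1 + (-6) + 4 = -3
y_3 = -(-3) + 1 + 6 = 10
y_4 = -10 + (-3) + 8 = -5
y_5 = -(-5) + 10 + 10 = 25
y_6 = -25 + (-5) + 12 = -18
y_7 = -(-18) + 25 + 14 = 57
y_8 = -57 + (-18) + 16 = -59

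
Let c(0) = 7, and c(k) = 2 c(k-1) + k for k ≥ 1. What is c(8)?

2294

c(1) = 2*7 + 1 = 15
c(2) = 2*15 + 2 = 32
c(3) = 2*32 + 3 = 67
c(4) = 2*67 + 4 = 138
c(5) = 2*138 + 5 = 281
c(6) = 2*281 + 6 = 568
c(7) = 2*568 + 7 = 1143
c(8) = 2*1143 + 8 = 2294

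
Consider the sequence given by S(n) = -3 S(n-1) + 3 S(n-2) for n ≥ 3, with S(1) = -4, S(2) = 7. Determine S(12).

5160105

S(3) = -3*7 + 3*(-4) = -33
S(4) = -3*(-33) + 3*7 = 120
S(5) = -3*120 + 3*(-33) = -459
S(6) = -3*(-459) + 3*120 = 1737
S(7) = -3*1737 + 3*(-459) = -6588
S(8) = -3*(-6588) + 3*1737 = 24975
S(9) = -3*24975 + 3*(-6588) = -94689
S(10) = -3*(-94689) + 3*24975 = 358992
S(11) = -3*358992 + 3*(-94689) = -1361043
S(12) = -3*(-1361043) + 3*358992 = 5160105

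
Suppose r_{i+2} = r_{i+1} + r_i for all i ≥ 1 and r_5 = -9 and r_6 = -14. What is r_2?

Rearranging, r_{i-2} = r_i - r_{i-1}.
r_4 = -14 - (-9) = -5
r_3 = -9 - (-5) = -4
r_2 = -5 - (-4) = -1

-1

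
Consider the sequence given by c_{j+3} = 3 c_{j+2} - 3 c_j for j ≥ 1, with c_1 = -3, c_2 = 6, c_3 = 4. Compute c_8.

783

c_4 = 3(4) - 3(-3) = 21
c_5 = 3(21) - 3(6) = 45
c_6 = 3(45) - 3(4) = 123
c_7 = 3(123) - 3(21) = 306
c_8 = 3(306) - 3(45) = 783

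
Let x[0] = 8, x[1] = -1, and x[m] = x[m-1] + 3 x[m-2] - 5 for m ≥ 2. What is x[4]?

x[2] = (-1) + 3*8 - 5 = 18
x[3] = 18 + 3*(-1) - 5 = 10
x[4] = 10 + 3*18 - 5 = 59

59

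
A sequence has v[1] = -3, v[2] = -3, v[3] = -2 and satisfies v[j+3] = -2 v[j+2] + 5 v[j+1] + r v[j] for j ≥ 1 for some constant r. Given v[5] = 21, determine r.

v[4] = -11 - 3r
v[5] = 12 + 3r
So 12 + 3r = 21, giving r = 3.

3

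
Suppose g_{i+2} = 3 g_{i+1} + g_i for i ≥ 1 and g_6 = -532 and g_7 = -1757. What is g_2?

Rearranging, g_{i-2} = g_i - 3 g_{i-1}.
g_5 = -1757 - 3*(-532) = -161
g_4 = -532 - 3*(-161) = -49
g_3 = -161 - 3*(-49) = -14
g_2 = -49 - 3*(-14) = -7

-7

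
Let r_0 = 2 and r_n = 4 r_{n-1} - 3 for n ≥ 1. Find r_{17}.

The fixed point is -3/(1 - 4) = 1, so r_n - 1 = 4(r_{n-1} - 1).
Hence r_n = 1·4^n + 1.
r_{17} = 1·4^{17} + 1 = 1·17179869184 + 1 = 17179869185.

17179869185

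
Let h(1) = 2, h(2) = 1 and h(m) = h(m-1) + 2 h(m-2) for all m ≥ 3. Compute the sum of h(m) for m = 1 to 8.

255

h(3) = 1 + 2·2 = 5
h(4) = 5 + 2·1 = 7
h(5) = 7 + 2·5 = 17
h(6) = 17 + 2·7 = 31
h(7) = 31 + 2·17 = 65
h(8) = 65 + 2·31 = 127
Sum = 2 + 1 + 5 + 7 + 17 + 31 + 65 + 127 = 255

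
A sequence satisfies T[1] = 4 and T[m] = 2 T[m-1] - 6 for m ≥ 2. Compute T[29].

-536870906

The fixed point is -6/(1 - 2) = 6, so T[m] - 6 = 2(T[m-1] - 6).
Hence T[m] = -2·2^{m-1} + 6.
T[29] = -2·2^{28} + 6 = -2·268435456 + 6 = -536870906.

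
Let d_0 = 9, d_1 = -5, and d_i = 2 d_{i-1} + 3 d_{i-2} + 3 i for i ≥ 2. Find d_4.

d_2 = 2*(-5) + 3*9 + 6 = 23
d_3 = 2*23 + 3*(-5) + 9 = 40
d_4 = 2*40 + 3*23 + 12 = 161

161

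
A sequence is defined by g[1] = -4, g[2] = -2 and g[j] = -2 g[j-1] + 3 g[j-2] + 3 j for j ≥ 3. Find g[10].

-266

g[3] = -2(-2) + 3(-4) + 9 = 1
g[4] = -2(1) + 3(-2) + 12 = 4
g[5] = -2(4) + 3(1) + 15 = 10
g[6] = -2(10) + 3(4) + 18 = 10
g[7] = -2(10) + 3(10) + 21 = 31
g[8] = -2(31) + 3(10) + 24 = -8
g[9] = -2(-8) + 3(31) + 27 = 136
g[10] = -2(136) + 3(-8) + 30 = -266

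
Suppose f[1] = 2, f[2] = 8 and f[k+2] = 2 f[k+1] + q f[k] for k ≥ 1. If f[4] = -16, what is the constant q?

-4

f[3] = 16 + 2q
f[4] = 32 + 12q
So 32 + 12q = -16, giving q = -4.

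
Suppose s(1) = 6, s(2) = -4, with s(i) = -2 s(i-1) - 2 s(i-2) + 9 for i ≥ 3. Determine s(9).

69

s(3) = -2(-4) - 2(6) + 9 = 5
s(4) = -2(5) - 2(-4) + 9 = 7
s(5) = -2(7) - 2(5) + 9 = -15
s(6) = -2(-15) - 2(7) + 9 = 25
s(7) = -2(25) - 2(-15) + 9 = -11
s(8) = -2(-11) - 2(25) + 9 = -19
s(9) = -2(-19) - 2(-11) + 9 = 69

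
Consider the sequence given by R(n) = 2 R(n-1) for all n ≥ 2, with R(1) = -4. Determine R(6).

-128

R(2) = 2*(-4) = -8
R(3) = 2*(-8) = -16
R(4) = 2*(-16) = -32
R(5) = 2*(-32) = -64
R(6) = 2*(-64) = -128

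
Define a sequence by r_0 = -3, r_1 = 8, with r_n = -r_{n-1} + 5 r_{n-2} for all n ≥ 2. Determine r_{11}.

233833

r_2 = -8 + 5*(-3) = -23
r_3 = -(-23) + 5*8 = 63
r_4 = -63 + 5*(-23) = -178
r_5 = -(-178) + 5*63 = 493
r_6 = -493 + 5*(-178) = -1383
r_7 = -(-1383) + 5*493 = 3848
r_8 = -3848 + 5*(-1383) = -10763
r_9 = -(-10763) + 5*3848 = 30003
r_{10} = -30003 + 5*(-10763) = -83818
r_{11} = -(-83818) + 5*30003 = 233833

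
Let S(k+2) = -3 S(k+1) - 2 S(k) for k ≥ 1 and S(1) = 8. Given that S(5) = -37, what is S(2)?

-5

Let S(2) = x.
S(3) = -16 - 3x
S(4) = 48 + 7x
S(5) = -112 - 15x
So -112 - 15x = -37, giving x = -5.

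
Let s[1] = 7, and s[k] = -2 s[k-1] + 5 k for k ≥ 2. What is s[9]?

1097

s[2] = -2·7 + 10 = -4
s[3] = -2·(-4) + 15 = 23
s[4] = -2·23 + 20 = -26
s[5] = -2·(-26) + 25 = 77
s[6] = -2·77 + 30 = -124
s[7] = -2·(-124) + 35 = 283
s[8] = -2·283 + 40 = -526
s[9] = -2·(-526) + 45 = 1097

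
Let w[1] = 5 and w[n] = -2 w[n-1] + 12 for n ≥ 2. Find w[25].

The fixed point is 12/(1 + 2) = 4, so w[n] - 4 = -2(w[n-1] - 4).
Hence w[n] = 1·(-2)^{n-1} + 4.
w[25] = 1·(-2)^{24} + 4 = 1·16777216 + 4 = 16777220.

16777220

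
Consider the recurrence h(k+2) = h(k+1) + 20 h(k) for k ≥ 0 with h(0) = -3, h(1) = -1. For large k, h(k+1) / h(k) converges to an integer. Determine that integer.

The characteristic equation is r^2 - r - 20 = 0, which factors as (r - 5)(r + 4) = 0.
So the roots are 5 and -4. Since |5| > |-4| and the coefficient of 5^k is non-zero, the ratio tends to 5.

5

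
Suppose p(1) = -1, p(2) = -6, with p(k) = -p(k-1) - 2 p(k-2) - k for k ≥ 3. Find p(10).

88

p(3) = -(-6) - 2(-1) - 3 = 5
p(4) = -5 - 2(-6) - 4 = 3
p(5) = -3 - 2(5) - 5 = -18
p(6) = -(-18) - 2(3) - 6 = 6
p(7) = -6 - 2(-18) - 7 = 23
p(8) = -23 - 2(6) - 8 = -43
p(9) = -(-43) - 2(23) - 9 = -12
p(10) = -(-12) - 2(-43) - 10 = 88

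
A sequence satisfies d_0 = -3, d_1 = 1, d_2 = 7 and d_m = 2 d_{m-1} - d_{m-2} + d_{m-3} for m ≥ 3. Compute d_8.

141

d_3 = 2(7) - 1 + (-3) = 10
d_4 = 2(10) - 7 + 1 = 14
d_5 = 2(14) - 10 + 7 = 25
d_6 = 2(25) - 14 + 10 = 46
d_7 = 2(46) - 25 + 14 = 81
d_8 = 2(81) - 46 + 25 = 141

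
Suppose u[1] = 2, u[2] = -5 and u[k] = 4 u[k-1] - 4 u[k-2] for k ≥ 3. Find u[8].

-3776

u[3] = 4*(-5) - 4*2 = -28
u[4] = 4*(-28) - 4*(-5) = -92
u[5] = 4*(-92) - 4*(-28) = -256
u[6] = 4*(-256) - 4*(-92) = -656
u[7] = 4*(-656) - 4*(-256) = -1600
u[8] = 4*(-1600) - 4*(-656) = -3776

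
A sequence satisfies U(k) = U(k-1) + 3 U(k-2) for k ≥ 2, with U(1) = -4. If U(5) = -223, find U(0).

-7

Let U(0) = y.
U(2) = -4 + 3y
U(3) = -16 + 3y
U(4) = -28 + 12y
U(5) = -76 + 21y
So -76 + 21y = -223, giving y = -7.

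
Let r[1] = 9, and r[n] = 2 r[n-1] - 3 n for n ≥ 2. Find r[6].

24

r[2] = 2·9 - 6 = 12
r[3] = 2·12 - 9 = 15
r[4] = 2·15 - 12 = 18
r[5] = 2·18 - 15 = 21
r[6] = 2·21 - 18 = 24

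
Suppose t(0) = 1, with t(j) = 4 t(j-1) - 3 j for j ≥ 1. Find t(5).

t(1) = 4(1) - 3 = 1
t(2) = 4(1) - 6 = -2
t(3) = 4(-2) - 9 = -17
t(4) = 4(-17) - 12 = -80
t(5) = 4(-80) - 15 = -335

-335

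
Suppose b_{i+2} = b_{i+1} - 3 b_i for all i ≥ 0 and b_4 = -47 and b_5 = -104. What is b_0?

Rearranging, b_{i-2} = (b_i - b_{i-1}) / -3.
b_3 = (-104 - (-47)) / -3 = -57/-3 = 19
b_2 = (-47 - 19) / -3 = -66/-3 = 22
b_1 = (19 - 22) / -3 = -3/-3 = 1
b_0 = (22 - 1) / -3 = 21/-3 = -7

-7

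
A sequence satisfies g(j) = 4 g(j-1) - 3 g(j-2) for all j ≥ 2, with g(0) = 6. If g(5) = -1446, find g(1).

-6

Let g(1) = z.
g(2) = -18 + 4z
g(3) = -72 + 13z
g(4) = -234 + 40z
g(5) = -720 + 121z
So -720 + 121z = -1446, giving z = -6.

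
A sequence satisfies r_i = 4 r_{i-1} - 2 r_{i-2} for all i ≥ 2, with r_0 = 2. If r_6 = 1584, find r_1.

Let r_1 = z.
r_2 = -4 + 4z
r_3 = -16 + 14z
r_4 = -56 + 48z
r_5 = -192 + 164z
r_6 = -656 + 560z
So -656 + 560z = 1584, giving z = 4.

4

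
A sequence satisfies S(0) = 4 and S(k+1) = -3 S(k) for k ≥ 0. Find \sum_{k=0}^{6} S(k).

S(1) = -3(4) = -12
S(2) = -3(-12) = 36
S(3) = -3(36) = -108
S(4) = -3(-108) = 324
S(5) = -3(324) = -972
S(6) = -3(-972) = 2916
Sum = 4 + (-12) + 36 + (-108) + 324 + (-972) + 2916 = 2188

2188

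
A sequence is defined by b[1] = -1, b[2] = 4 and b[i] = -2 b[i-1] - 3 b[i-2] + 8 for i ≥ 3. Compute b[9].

b[3] = -2*4 - 3*(-1) + 8 = 3
b[4] = -2*3 - 3*4 + 8 = -10
b[5] = -2*(-10) - 3*3 + 8 = 19
b[6] = -2*19 - 3*(-10) + 8 = 0
b[7] = -2*0 - 3*19 + 8 = -49
b[8] = -2*(-49) - 3*0 + 8 = 106
b[9] = -2*106 - 3*(-49) + 8 = -57

-57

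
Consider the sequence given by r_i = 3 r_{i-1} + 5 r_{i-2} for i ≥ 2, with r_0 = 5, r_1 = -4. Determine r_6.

r_2 = 3·(-4) + 5·5 = 13
r_3 = 3·13 + 5·(-4) = 19
r_4 = 3·19 + 5·13 = 122
r_5 = 3·122 + 5·19 = 461
r_6 = 3·461 + 5·122 = 1993

1993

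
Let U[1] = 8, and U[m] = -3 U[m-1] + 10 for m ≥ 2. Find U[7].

U[2] = -3·8 + 10 = -14
U[3] = -3·(-14) + 10 = 52
U[4] = -3·52 + 10 = -146
U[5] = -3·(-146) + 10 = 448
U[6] = -3·448 + 10 = -1334
U[7] = -3·(-1334) + 10 = 4012

4012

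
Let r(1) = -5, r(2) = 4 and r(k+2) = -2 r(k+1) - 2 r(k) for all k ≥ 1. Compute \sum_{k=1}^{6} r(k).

-7

r(3) = -2(4) - 2(-5) = 2
r(4) = -2(2) - 2(4) = -12
r(5) = -2(-12) - 2(2) = 20
r(6) = -2(20) - 2(-12) = -16
Sum = (-5) + 4 + 2 + (-12) + 20 + (-16) = -7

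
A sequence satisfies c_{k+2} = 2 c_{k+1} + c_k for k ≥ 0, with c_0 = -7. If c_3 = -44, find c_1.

-6

Let c_1 = x.
c_2 = -7 + 2x
c_3 = -14 + 5x
So -14 + 5x = -44, giving x = -6.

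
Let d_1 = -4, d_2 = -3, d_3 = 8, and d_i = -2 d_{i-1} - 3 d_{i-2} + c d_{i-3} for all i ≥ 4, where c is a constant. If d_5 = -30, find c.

d_4 = -7 - 4c
d_5 = -10 + 5c
So -10 + 5c = -30, giving c = -4.

-4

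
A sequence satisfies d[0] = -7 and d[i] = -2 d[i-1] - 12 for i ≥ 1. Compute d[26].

The fixed point is -12/(1 + 2) = -4, so d[i] + 4 = -2(d[i-1] + 4).
Hence d[i] = -3·(-2)^i - 4.
d[26] = -3·(-2)^{26} - 4 = -3·67108864 - 4 = -201326596.

-201326596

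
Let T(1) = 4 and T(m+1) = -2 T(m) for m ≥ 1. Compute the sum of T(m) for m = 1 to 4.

-20

T(2) = -2·4 = -8
T(3) = -2·(-8) = 16
T(4) = -2·16 = -32
Sum = 4 + (-8) + 16 + (-32) = -20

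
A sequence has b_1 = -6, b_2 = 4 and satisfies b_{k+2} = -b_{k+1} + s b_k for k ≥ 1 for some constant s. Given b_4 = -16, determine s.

b_3 = -4 - 6s
b_4 = 4 + 10s
So 4 + 10s = -16, giving s = -2.

-2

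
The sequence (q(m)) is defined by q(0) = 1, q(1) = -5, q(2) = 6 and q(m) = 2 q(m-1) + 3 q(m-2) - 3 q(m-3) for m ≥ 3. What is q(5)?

6

q(3) = 2·6 + 3·(-5) - 3·1 = -6
q(4) = 2·(-6) + 3·6 - 3·(-5) = 21
q(5) = 2·21 + 3·(-6) - 3·6 = 6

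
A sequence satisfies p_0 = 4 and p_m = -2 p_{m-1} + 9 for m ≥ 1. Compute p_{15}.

-32765

The fixed point is 9/(1 + 2) = 3, so p_m - 3 = -2(p_{m-1} - 3).
Hence p_m = 1·(-2)^m + 3.
p_{15} = 1·(-2)^{15} + 3 = 1·-32768 + 3 = -32765.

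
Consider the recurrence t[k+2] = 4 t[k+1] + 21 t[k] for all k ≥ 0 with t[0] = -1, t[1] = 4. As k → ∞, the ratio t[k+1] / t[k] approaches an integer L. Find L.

7

The characteristic equation is r^2 - 4r - 21 = 0, which factors as (r - 7)(r + 3) = 0.
So the roots are 7 and -3. Since |7| > |-3| and the coefficient of 7^k is non-zero, the ratio tends to 7.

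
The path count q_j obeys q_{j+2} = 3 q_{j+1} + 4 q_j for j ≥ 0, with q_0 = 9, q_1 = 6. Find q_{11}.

q_2 = 3·6 + 4·9 = 54
q_3 = 3·54 + 4·6 = 186
q_4 = 3·186 + 4·54 = 774
q_5 = 3·774 + 4·186 = 3066
q_6 = 3·3066 + 4·774 = 12294
q_7 = 3·12294 + 4·3066 = 49146
q_8 = 3·49146 + 4·12294 = 196614
q_9 = 3·196614 + 4·49146 = 786426
q_{10} = 3·786426 + 4·196614 = 3145734
q_{11} = 3·3145734 + 4·786426 = 12582906

12582906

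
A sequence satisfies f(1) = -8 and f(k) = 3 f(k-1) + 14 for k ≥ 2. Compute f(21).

The fixed point is 14/(1 - 3) = -7, so f(k) + 7 = 3(f(k-1) + 7).
Hence f(k) = -1·3^{k-1} - 7.
f(21) = -1·3^{20} - 7 = -1·3486784401 - 7 = -3486784408.

-3486784408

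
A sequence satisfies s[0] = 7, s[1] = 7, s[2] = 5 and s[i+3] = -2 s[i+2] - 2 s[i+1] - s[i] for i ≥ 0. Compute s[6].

s[3] = -2(5) - 2(7) - 7 = -31
s[4] = -2(-31) - 2(5) - 7 = 45
s[5] = -2(45) - 2(-31) - 5 = -33
s[6] = -2(-33) - 2(45) - (-31) = 7

7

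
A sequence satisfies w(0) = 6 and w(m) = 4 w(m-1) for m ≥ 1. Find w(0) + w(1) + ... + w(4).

2046

w(1) = 4·6 = 24
w(2) = 4·24 = 96
w(3) = 4·96 = 384
w(4) = 4·384 = 1536
Sum = 6 + 24 + 96 + 384 + 1536 = 2046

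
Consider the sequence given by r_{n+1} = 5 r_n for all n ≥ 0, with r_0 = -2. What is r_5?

r_1 = 5(-2) = -10
r_2 = 5(-10) = -50
r_3 = 5(-50) = -250
r_4 = 5(-250) = -1250
r_5 = 5(-1250) = -6250

-6250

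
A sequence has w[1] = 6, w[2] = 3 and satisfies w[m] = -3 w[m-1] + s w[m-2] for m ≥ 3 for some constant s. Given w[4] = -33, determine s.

4

w[3] = -9 + 6s
w[4] = 27 - 15s
So 27 - 15s = -33, giving s = 4.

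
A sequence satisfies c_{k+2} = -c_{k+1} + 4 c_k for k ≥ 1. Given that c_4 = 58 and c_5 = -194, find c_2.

6

Rearranging, c_{k-2} = (c_k + c_{k-1}) / 4.
c_3 = (-194 + 58) / 4 = -136/4 = -34
c_2 = (58 + (-34)) / 4 = 24/4 = 6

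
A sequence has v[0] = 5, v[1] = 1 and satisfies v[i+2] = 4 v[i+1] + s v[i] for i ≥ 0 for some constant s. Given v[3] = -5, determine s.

v[2] = 4 + 5s
v[3] = 16 + 21s
So 16 + 21s = -5, giving s = -1.

-1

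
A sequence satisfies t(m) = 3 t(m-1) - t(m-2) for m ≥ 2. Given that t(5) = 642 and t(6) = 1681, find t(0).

-7

Rearranging, t(m-2) = -(t(m) - 3 t(m-1)).
t(4) = -(1681 - 3·642) = 245
t(3) = -(642 - 3·245) = 93
t(2) = -(245 - 3·93) = 34
t(1) = -(93 - 3·34) = 9
t(0) = -(34 - 3·9) = -7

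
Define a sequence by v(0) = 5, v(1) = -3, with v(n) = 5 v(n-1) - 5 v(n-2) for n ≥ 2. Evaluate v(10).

-1703125

v(2) = 5*(-3) - 5*5 = -40
v(3) = 5*(-40) - 5*(-3) = -185
v(4) = 5*(-185) - 5*(-40) = -725
v(5) = 5*(-725) - 5*(-185) = -2700
v(6) = 5*(-2700) - 5*(-725) = -9875
v(7) = 5*(-9875) - 5*(-2700) = -35875
v(8) = 5*(-35875) - 5*(-9875) = -130000
v(9) = 5*(-130000) - 5*(-35875) = -470625
v(10) = 5*(-470625) - 5*(-130000) = -1703125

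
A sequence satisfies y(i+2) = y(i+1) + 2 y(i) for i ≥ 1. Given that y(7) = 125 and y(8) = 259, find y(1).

Rearranging, y(i-2) = (y(i) - y(i-1)) / 2.
y(6) = (259 - 125) / 2 = 134/2 = 67
y(5) = (125 - 67) / 2 = 58/2 = 29
y(4) = (67 - 29) / 2 = 38/2 = 19
y(3) = (29 - 19) / 2 = 10/2 = 5
y(2) = (19 - 5) / 2 = 14/2 = 7
y(1) = (5 - 7) / 2 = -2/2 = -1

-1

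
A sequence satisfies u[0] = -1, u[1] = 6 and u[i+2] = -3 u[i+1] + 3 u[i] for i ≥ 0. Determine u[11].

3447441

u[2] = -3(6) + 3(-1) = -21
u[3] = -3(-21) + 3(6) = 81
u[4] = -3(81) + 3(-21) = -306
u[5] = -3(-306) + 3(81) = 1161
u[6] = -3(1161) + 3(-306) = -4401
u[7] = -3(-4401) + 3(1161) = 16686
u[8] = -3(16686) + 3(-4401) = -63261
u[9] = -3(-63261) + 3(16686) = 239841
u[10] = -3(239841) + 3(-63261) = -909306
u[11] = -3(-909306) + 3(239841) = 3447441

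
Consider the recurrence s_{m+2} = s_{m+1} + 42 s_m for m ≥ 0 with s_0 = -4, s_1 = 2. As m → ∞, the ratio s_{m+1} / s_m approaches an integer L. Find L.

7

The characteristic equation is r^2 - r - 42 = 0, which factors as (r - 7)(r + 6) = 0.
So the roots are 7 and -6. Since |7| > |-6| and the coefficient of 7^m is non-zero, the ratio tends to 7.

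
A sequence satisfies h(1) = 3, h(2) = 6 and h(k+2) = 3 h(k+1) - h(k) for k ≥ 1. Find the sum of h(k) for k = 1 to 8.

h(3) = 3*6 - 3 = 15
h(4) = 3*15 - 6 = 39
h(5) = 3*39 - 15 = 102
h(6) = 3*102 - 39 = 267
h(7) = 3*267 - 102 = 699
h(8) = 3*699 - 267 = 1830
Sum = 3 + 6 + 15 + 39 + 102 + 267 + 699 + 1830 = 2961

2961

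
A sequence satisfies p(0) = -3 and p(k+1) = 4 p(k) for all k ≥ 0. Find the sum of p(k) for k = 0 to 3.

p(1) = 4·(-3) = -12
p(2) = 4·(-12) = -48
p(3) = 4·(-48) = -192
Sum = (-3) + (-12) + (-48) + (-192) = -255

-255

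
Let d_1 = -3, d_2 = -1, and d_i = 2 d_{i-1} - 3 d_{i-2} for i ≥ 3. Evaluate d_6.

d_3 = 2(-1) - 3(-3) = 7
d_4 = 2(7) - 3(-1) = 17
d_5 = 2(17) - 3(7) = 13
d_6 = 2(13) - 3(17) = -25

-25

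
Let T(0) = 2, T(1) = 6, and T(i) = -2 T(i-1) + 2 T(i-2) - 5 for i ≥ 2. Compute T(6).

-709

T(2) = -2(6) + 2(2) - 5 = -13
T(3) = -2(-13) + 2(6) - 5 = 33
T(4) = -2(33) + 2(-13) - 5 = -97
T(5) = -2(-97) + 2(33) - 5 = 255
T(6) = -2(255) + 2(-97) - 5 = -709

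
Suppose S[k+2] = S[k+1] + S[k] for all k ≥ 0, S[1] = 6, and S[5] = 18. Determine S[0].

-4

Let S[0] = w.
S[2] = 6 + w
S[3] = 12 + w
S[4] = 18 + 2w
S[5] = 30 + 3w
So 30 + 3w = 18, giving w = -4.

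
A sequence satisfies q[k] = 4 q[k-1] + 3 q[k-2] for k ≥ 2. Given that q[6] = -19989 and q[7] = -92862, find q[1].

-6

Rearranging, q[k-2] = (q[k] - 4 q[k-1]) / 3.
q[5] = (-92862 - 4·(-19989)) / 3 = -12906/3 = -4302
q[4] = (-19989 - 4·(-4302)) / 3 = -2781/3 = -927
q[3] = (-4302 - 4·(-927)) / 3 = -594/3 = -198
q[2] = (-927 - 4·(-198)) / 3 = -135/3 = -45
q[1] = (-198 - 4·(-45)) / 3 = -18/3 = -6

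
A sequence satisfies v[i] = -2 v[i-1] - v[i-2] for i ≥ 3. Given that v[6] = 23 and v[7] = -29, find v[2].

Rearranging, v[i-2] = -(v[i] + 2 v[i-1]).
v[5] = -(-29 + 2·23) = -17
v[4] = -(23 + 2·(-17)) = 11
v[3] = -(-17 + 2·11) = -5
v[2] = -(11 + 2·(-5)) = -1

-1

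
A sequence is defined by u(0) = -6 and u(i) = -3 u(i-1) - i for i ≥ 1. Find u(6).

-4239

u(1) = -3*(-6) - 1 = 17
u(2) = -3*17 - 2 = -53
u(3) = -3*(-53) - 3 = 156
u(4) = -3*156 - 4 = -472
u(5) = -3*(-472) - 5 = 1411
u(6) = -3*1411 - 6 = -4239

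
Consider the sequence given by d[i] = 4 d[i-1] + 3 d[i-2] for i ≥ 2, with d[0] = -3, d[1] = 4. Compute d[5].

844

d[2] = 4*4 + 3*(-3) = 7
d[3] = 4*7 + 3*4 = 40
d[4] = 4*40 + 3*7 = 181
d[5] = 4*181 + 3*40 = 844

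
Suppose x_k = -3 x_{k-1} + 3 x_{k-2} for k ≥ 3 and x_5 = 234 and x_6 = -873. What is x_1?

Rearranging, x_{k-2} = (x_k + 3 x_{k-1}) / 3.
x_4 = (-873 + 3(234)) / 3 = -171/3 = -57
x_3 = (234 + 3(-57)) / 3 = 63/3 = 21
x_2 = (-57 + 3(21)) / 3 = 6/3 = 2
x_1 = (21 + 3(2)) / 3 = 27/3 = 9

9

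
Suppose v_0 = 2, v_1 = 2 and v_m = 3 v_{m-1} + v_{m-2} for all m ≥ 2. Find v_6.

v_2 = 3(2) + 2 = 8
v_3 = 3(8) + 2 = 26
v_4 = 3(26) + 8 = 86
v_5 = 3(86) + 26 = 284
v_6 = 3(284) + 86 = 938

938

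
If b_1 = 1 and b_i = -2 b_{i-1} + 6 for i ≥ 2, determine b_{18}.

131074

The fixed point is 6/(1 + 2) = 2, so b_i - 2 = -2(b_{i-1} - 2).
Hence b_i = -1·(-2)^{i-1} + 2.
b_{18} = -1·(-2)^{17} + 2 = -1·-131072 + 2 = 131074.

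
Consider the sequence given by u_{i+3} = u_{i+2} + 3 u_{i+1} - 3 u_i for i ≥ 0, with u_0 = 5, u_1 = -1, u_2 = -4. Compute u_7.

u_3 = (-4) + 3·(-1) - 3·5 = -22
u_4 = (-22) + 3·(-4) - 3·(-1) = -31
u_5 = (-31) + 3·(-22) - 3·(-4) = -85
u_6 = (-85) + 3·(-31) - 3·(-22) = -112
u_7 = (-112) + 3·(-85) - 3·(-31) = -274

-274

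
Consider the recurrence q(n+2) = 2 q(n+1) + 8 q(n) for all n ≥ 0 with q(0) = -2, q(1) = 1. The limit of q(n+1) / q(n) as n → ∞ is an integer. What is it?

The characteristic equation is r^2 - 2r - 8 = 0, which factors as (r - 4)(r + 2) = 0.
So the roots are 4 and -2. Since |4| > |-2| and the coefficient of 4^n is non-zero, the ratio tends to 4.

4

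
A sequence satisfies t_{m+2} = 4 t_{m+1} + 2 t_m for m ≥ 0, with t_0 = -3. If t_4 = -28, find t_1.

1

Let t_1 = v.
t_2 = -6 + 4v
t_3 = -24 + 18v
t_4 = -108 + 80v
So -108 + 80v = -28, giving v = 1.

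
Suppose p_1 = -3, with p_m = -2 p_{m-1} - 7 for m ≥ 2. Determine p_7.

-45

p_2 = -2*(-3) - 7 = -1
p_3 = -2*(-1) - 7 = -5
p_4 = -2*(-5) - 7 = 3
p_5 = -2*3 - 7 = -13
p_6 = -2*(-13) - 7 = 19
p_7 = -2*19 - 7 = -45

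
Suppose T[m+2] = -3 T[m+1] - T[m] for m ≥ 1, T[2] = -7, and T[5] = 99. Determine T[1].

Let T[1] = v.
T[3] = 21 - v
T[4] = -56 + 3v
T[5] = 147 - 8v
So 147 - 8v = 99, giving v = 6.

6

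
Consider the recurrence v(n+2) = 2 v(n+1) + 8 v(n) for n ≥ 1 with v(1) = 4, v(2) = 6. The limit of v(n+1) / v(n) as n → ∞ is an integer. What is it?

The characteristic equation is r^2 - 2r - 8 = 0, which factors as (r - 4)(r + 2) = 0.
So the roots are 4 and -2. Since |4| > |-2| and the coefficient of 4^n is non-zero, the ratio tends to 4.

4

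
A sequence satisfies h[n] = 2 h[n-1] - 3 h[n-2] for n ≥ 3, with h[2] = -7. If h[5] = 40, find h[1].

Let h[1] = v.
h[3] = -14 - 3v
h[4] = -7 - 6v
h[5] = 28 - 3v
So 28 - 3v = 40, giving v = -4.

-4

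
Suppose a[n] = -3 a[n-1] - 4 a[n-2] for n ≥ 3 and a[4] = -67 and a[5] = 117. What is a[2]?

1

Rearranging, a[n-2] = (a[n] + 3 a[n-1]) / -4.
a[3] = (117 + 3(-67)) / -4 = -84/-4 = 21
a[2] = (-67 + 3(21)) / -4 = -4/-4 = 1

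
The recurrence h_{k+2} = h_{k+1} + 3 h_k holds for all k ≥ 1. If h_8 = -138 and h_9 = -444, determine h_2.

6

Rearranging, h_{k-2} = (h_k - h_{k-1}) / 3.
h_7 = (-444 - (-138)) / 3 = -306/3 = -102
h_6 = (-138 - (-102)) / 3 = -36/3 = -12
h_5 = (-102 - (-12)) / 3 = -90/3 = -30
h_4 = (-12 - (-30)) / 3 = 18/3 = 6
h_3 = (-30 - 6) / 3 = -36/3 = -12
h_2 = (6 - (-12)) / 3 = 18/3 = 6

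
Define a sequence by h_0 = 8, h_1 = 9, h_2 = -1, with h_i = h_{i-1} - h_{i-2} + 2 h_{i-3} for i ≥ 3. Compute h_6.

h_3 = (-1) - 9 + 2·8 = 6
h_4 = 6 - (-1) + 2·9 = 25
h_5 = 25 - 6 + 2·(-1) = 17
h_6 = 17 - 25 + 2·6 = 4

4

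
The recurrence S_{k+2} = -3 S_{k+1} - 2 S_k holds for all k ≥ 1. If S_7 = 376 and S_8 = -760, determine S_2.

-4

Rearranging, S_{k-2} = (S_k + 3 S_{k-1}) / -2.
S_6 = (-760 + 3·376) / -2 = 368/-2 = -184
S_5 = (376 + 3·(-184)) / -2 = -176/-2 = 88
S_4 = (-184 + 3·88) / -2 = 80/-2 = -40
S_3 = (88 + 3·(-40)) / -2 = -32/-2 = 16
S_2 = (-40 + 3·16) / -2 = 8/-2 = -4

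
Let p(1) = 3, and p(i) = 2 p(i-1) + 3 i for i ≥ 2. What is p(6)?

p(2) = 2·3 + 6 = 12
p(3) = 2·12 + 9 = 33
p(4) = 2·33 + 12 = 78
p(5) = 2·78 + 15 = 171
p(6) = 2·171 + 18 = 360

360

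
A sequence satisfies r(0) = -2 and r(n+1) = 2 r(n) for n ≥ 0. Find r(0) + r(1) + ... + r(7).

r(1) = 2·(-2) = -4
r(2) = 2·(-4) = -8
r(3) = 2·(-8) = -16
r(4) = 2·(-16) = -32
r(5) = 2·(-32) = -64
r(6) = 2·(-64) = -128
r(7) = 2·(-128) = -256
Sum = (-2) + (-4) + (-8) + (-16) + (-32) + (-64) + (-128) + (-256) = -510

-510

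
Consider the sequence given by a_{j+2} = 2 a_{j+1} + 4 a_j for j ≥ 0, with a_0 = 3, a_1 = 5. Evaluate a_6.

2240

a_2 = 2*5 + 4*3 = 22
a_3 = 2*22 + 4*5 = 64
a_4 = 2*64 + 4*22 = 216
a_5 = 2*216 + 4*64 = 688
a_6 = 2*688 + 4*216 = 2240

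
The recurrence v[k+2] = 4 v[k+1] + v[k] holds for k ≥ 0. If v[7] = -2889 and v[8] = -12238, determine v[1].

Rearranging, v[k-2] = v[k] - 4 v[k-1].
v[6] = -12238 - 4*(-2889) = -682
v[5] = -2889 - 4*(-682) = -161
v[4] = -682 - 4*(-161) = -38
v[3] = -161 - 4*(-38) = -9
v[2] = -38 - 4*(-9) = -2
v[1] = -9 - 4*(-2) = -1

-1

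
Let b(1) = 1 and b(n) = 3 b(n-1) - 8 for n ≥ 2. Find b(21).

-10460353199

The fixed point is -8/(1 - 3) = 4, so b(n) - 4 = 3(b(n-1) - 4).
Hence b(n) = -3·3^{n-1} + 4.
b(21) = -3·3^{20} + 4 = -3·3486784401 + 4 = -10460353199.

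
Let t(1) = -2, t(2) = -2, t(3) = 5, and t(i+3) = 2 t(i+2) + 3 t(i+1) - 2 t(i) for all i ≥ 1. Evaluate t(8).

t(4) = 2·5 + 3·(-2) - 2·(-2) = 8
t(5) = 2·8 + 3·5 - 2·(-2) = 35
t(6) = 2·35 + 3·8 - 2·5 = 84
t(7) = 2·84 + 3·35 - 2·8 = 257
t(8) = 2·257 + 3·84 - 2·35 = 696

696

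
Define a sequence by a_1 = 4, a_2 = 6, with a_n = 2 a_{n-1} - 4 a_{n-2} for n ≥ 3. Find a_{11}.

-3072

a_3 = 2(6) - 4(4) = -4
a_4 = 2(-4) - 4(6) = -32
a_5 = 2(-32) - 4(-4) = -48
a_6 = 2(-48) - 4(-32) = 32
a_7 = 2(32) - 4(-48) = 256
a_8 = 2(256) - 4(32) = 384
a_9 = 2(384) - 4(256) = -256
a_{10} = 2(-256) - 4(384) = -2048
a_{11} = 2(-2048) - 4(-256) = -3072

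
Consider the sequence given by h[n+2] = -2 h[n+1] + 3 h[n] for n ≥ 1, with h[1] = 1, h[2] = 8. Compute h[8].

3830

h[3] = -2(8) + 3(1) = -13
h[4] = -2(-13) + 3(8) = 50
h[5] = -2(50) + 3(-13) = -139
h[6] = -2(-139) + 3(50) = 428
h[7] = -2(428) + 3(-139) = -1273
h[8] = -2(-1273) + 3(428) = 3830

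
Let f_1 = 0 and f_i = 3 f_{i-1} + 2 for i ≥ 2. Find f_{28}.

The fixed point is 2/(1 - 3) = -1, so f_i + 1 = 3(f_{i-1} + 1).
Hence f_i = 1·3^{i-1} - 1.
f_{28} = 1·3^{27} - 1 = 1·7625597484987 - 1 = 7625597484986.

7625597484986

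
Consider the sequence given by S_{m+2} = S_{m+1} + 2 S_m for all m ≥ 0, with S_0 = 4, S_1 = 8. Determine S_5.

128

S_2 = 8 + 2·4 = 16
S_3 = 16 + 2·8 = 32
S_4 = 32 + 2·16 = 64
S_5 = 64 + 2·32 = 128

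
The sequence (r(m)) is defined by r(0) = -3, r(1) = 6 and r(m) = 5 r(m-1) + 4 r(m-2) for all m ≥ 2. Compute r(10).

22084578

r(2) = 5*6 + 4*(-3) = 18
r(3) = 5*18 + 4*6 = 114
r(4) = 5*114 + 4*18 = 642
r(5) = 5*642 + 4*114 = 3666
r(6) = 5*3666 + 4*642 = 20898
r(7) = 5*20898 + 4*3666 = 119154
r(8) = 5*119154 + 4*20898 = 679362
r(9) = 5*679362 + 4*119154 = 3873426
r(10) = 5*3873426 + 4*679362 = 22084578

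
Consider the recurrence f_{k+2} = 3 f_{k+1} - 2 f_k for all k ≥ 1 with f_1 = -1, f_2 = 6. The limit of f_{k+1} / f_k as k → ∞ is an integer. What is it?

2

The characteristic equation is r^2 - 3r + 2 = 0, which factors as (r - 2)(r - 1) = 0.
So the roots are 2 and 1. Since |2| > |1| and the coefficient of 2^k is non-zero, the ratio tends to 2.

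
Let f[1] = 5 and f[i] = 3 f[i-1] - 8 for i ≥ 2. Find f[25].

282429536485

The fixed point is -8/(1 - 3) = 4, so f[i] - 4 = 3(f[i-1] - 4).
Hence f[i] = 1·3^{i-1} + 4.
f[25] = 1·3^{24} + 4 = 1·282429536481 + 4 = 282429536485.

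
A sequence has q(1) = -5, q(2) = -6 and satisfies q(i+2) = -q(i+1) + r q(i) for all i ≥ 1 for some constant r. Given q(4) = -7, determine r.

1

q(3) = 6 - 5r
q(4) = -6 - r
So -6 - r = -7, giving r = 1.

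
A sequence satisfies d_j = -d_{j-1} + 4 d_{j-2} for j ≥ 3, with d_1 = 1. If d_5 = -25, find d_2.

5

Let d_2 = y.
d_3 = 4 - y
d_4 = -4 + 5y
d_5 = 20 - 9y
So 20 - 9y = -25, giving y = 5.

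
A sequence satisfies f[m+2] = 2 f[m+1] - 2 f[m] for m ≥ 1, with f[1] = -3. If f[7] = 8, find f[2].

Let f[2] = w.
f[3] = 6 + 2w
f[4] = 12 + 2w
f[5] = 12
f[6] = -4w
f[7] = -24 - 8w
So -24 - 8w = 8, giving w = -4.

-4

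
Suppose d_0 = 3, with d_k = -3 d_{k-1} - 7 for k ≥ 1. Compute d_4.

383

d_1 = -3*3 - 7 = -16
d_2 = -3*(-16) - 7 = 41
d_3 = -3*41 - 7 = -130
d_4 = -3*(-130) - 7 = 383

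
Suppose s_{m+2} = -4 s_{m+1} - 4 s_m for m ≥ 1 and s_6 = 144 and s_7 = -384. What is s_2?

-3

Rearranging, s_{m-2} = (s_m + 4 s_{m-1}) / -4.
s_5 = (-384 + 4·144) / -4 = 192/-4 = -48
s_4 = (144 + 4·(-48)) / -4 = -48/-4 = 12
s_3 = (-48 + 4·12) / -4 = 0/-4 = 0
s_2 = (12 + 4·0) / -4 = 12/-4 = -3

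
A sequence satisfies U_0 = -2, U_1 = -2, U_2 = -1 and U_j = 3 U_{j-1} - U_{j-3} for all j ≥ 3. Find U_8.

U_3 = 3*(-1) - (-2) = -1
U_4 = 3*(-1) - (-2) = -1
U_5 = 3*(-1) - (-1) = -2
U_6 = 3*(-2) - (-1) = -5
U_7 = 3*(-5) - (-1) = -14
U_8 = 3*(-14) - (-2) = -40

-40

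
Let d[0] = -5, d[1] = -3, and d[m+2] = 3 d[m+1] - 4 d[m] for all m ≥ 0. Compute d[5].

93

d[2] = 3*(-3) - 4*(-5) = 11
d[3] = 3*11 - 4*(-3) = 45
d[4] = 3*45 - 4*11 = 91
d[5] = 3*91 - 4*45 = 93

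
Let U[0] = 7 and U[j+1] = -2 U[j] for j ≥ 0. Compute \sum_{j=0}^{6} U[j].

U[1] = -2(7) = -14
U[2] = -2(-14) = 28
U[3] = -2(28) = -56
U[4] = -2(-56) = 112
U[5] = -2(112) = -224
U[6] = -2(-224) = 448
Sum = 7 + (-14) + 28 + (-56) + 112 + (-224) + 448 = 301

301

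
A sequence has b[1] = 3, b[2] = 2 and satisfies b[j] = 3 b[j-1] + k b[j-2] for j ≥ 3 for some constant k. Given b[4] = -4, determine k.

-2

b[3] = 6 + 3k
b[4] = 18 + 11k
So 18 + 11k = -4, giving k = -2.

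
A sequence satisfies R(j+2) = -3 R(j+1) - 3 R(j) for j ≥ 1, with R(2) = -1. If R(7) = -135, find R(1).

Let R(1) = v.
R(3) = 3 - 3v
R(4) = -6 + 9v
R(5) = 9 - 18v
R(6) = -9 + 27v
R(7) = -27v
So -27v = -135, giving v = 5.

5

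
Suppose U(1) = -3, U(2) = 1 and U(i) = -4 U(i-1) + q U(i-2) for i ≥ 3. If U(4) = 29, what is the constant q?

1

U(3) = -4 - 3q
U(4) = 16 + 13q
So 16 + 13q = 29, giving q = 1.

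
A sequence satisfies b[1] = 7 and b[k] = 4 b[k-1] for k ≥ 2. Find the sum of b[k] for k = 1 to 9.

b[2] = 4·7 = 28
b[3] = 4·28 = 112
b[4] = 4·112 = 448
b[5] = 4·448 = 1792
b[6] = 4·1792 = 7168
b[7] = 4·7168 = 28672
b[8] = 4·28672 = 114688
b[9] = 4·114688 = 458752
Sum = 7 + 28 + 112 + 448 + 1792 + 7168 + 28672 + 114688 + 458752 = 611667

611667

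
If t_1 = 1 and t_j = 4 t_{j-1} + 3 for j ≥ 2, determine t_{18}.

34359738367

The fixed point is 3/(1 - 4) = -1, so t_j + 1 = 4(t_{j-1} + 1).
Hence t_j = 2·4^{j-1} - 1.
t_{18} = 2·4^{17} - 1 = 2·17179869184 - 1 = 34359738367.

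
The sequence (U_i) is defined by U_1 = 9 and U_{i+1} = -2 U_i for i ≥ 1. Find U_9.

U_2 = -2·9 = -18
U_3 = -2·(-18) = 36
U_4 = -2·36 = -72
U_5 = -2·(-72) = 144
U_6 = -2·144 = -288
U_7 = -2·(-288) = 576
U_8 = -2·576 = -1152
U_9 = -2·(-1152) = 2304

2304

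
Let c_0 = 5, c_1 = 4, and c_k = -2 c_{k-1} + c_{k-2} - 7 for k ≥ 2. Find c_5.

c_2 = -2*4 + 5 - 7 = -10
c_3 = -2*(-10) + 4 - 7 = 17
c_4 = -2*17 + (-10) - 7 = -51
c_5 = -2*(-51) + 17 - 7 = 112

112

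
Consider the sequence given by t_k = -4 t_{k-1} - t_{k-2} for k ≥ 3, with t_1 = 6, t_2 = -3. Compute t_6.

-291

t_3 = -4·(-3) - 6 = 6
t_4 = -4·6 - (-3) = -21
t_5 = -4·(-21) - 6 = 78
t_6 = -4·78 - (-21) = -291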